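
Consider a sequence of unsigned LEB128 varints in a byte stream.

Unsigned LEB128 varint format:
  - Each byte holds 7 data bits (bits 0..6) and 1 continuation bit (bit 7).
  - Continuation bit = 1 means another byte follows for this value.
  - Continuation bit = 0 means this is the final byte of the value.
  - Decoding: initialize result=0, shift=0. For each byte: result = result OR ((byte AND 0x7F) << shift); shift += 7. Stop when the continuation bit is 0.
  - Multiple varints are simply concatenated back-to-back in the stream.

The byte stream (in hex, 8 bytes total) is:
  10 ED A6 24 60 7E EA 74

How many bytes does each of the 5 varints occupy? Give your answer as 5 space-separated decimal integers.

Answer: 1 3 1 1 2

Derivation:
  byte[0]=0x10 cont=0 payload=0x10=16: acc |= 16<<0 -> acc=16 shift=7 [end]
Varint 1: bytes[0:1] = 10 -> value 16 (1 byte(s))
  byte[1]=0xED cont=1 payload=0x6D=109: acc |= 109<<0 -> acc=109 shift=7
  byte[2]=0xA6 cont=1 payload=0x26=38: acc |= 38<<7 -> acc=4973 shift=14
  byte[3]=0x24 cont=0 payload=0x24=36: acc |= 36<<14 -> acc=594797 shift=21 [end]
Varint 2: bytes[1:4] = ED A6 24 -> value 594797 (3 byte(s))
  byte[4]=0x60 cont=0 payload=0x60=96: acc |= 96<<0 -> acc=96 shift=7 [end]
Varint 3: bytes[4:5] = 60 -> value 96 (1 byte(s))
  byte[5]=0x7E cont=0 payload=0x7E=126: acc |= 126<<0 -> acc=126 shift=7 [end]
Varint 4: bytes[5:6] = 7E -> value 126 (1 byte(s))
  byte[6]=0xEA cont=1 payload=0x6A=106: acc |= 106<<0 -> acc=106 shift=7
  byte[7]=0x74 cont=0 payload=0x74=116: acc |= 116<<7 -> acc=14954 shift=14 [end]
Varint 5: bytes[6:8] = EA 74 -> value 14954 (2 byte(s))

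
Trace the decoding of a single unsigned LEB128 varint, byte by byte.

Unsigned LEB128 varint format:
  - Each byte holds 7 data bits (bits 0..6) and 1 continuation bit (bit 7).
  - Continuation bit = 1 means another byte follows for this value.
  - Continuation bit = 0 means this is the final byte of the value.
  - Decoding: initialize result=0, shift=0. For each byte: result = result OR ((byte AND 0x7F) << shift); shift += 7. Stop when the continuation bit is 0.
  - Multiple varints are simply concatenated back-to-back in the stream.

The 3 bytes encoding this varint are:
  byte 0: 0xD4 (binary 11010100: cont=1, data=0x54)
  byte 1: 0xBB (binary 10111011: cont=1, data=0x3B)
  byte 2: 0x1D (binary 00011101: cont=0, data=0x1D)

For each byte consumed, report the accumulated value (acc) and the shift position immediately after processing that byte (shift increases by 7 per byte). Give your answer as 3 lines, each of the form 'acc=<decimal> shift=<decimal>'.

Answer: acc=84 shift=7
acc=7636 shift=14
acc=482772 shift=21

Derivation:
byte 0=0xD4: payload=0x54=84, contrib = 84<<0 = 84; acc -> 84, shift -> 7
byte 1=0xBB: payload=0x3B=59, contrib = 59<<7 = 7552; acc -> 7636, shift -> 14
byte 2=0x1D: payload=0x1D=29, contrib = 29<<14 = 475136; acc -> 482772, shift -> 21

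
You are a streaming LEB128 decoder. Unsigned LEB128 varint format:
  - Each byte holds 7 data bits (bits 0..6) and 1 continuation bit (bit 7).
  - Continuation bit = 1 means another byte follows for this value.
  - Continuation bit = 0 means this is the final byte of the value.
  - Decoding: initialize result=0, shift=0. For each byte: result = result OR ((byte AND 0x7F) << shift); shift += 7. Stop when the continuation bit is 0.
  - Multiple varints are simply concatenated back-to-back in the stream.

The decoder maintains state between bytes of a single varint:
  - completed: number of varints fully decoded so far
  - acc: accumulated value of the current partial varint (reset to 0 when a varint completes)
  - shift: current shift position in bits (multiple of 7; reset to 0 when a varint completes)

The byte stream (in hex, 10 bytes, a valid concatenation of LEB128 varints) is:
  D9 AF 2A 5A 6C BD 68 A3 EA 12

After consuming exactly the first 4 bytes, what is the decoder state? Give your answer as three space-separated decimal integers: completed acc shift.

Answer: 2 0 0

Derivation:
byte[0]=0xD9 cont=1 payload=0x59: acc |= 89<<0 -> completed=0 acc=89 shift=7
byte[1]=0xAF cont=1 payload=0x2F: acc |= 47<<7 -> completed=0 acc=6105 shift=14
byte[2]=0x2A cont=0 payload=0x2A: varint #1 complete (value=694233); reset -> completed=1 acc=0 shift=0
byte[3]=0x5A cont=0 payload=0x5A: varint #2 complete (value=90); reset -> completed=2 acc=0 shift=0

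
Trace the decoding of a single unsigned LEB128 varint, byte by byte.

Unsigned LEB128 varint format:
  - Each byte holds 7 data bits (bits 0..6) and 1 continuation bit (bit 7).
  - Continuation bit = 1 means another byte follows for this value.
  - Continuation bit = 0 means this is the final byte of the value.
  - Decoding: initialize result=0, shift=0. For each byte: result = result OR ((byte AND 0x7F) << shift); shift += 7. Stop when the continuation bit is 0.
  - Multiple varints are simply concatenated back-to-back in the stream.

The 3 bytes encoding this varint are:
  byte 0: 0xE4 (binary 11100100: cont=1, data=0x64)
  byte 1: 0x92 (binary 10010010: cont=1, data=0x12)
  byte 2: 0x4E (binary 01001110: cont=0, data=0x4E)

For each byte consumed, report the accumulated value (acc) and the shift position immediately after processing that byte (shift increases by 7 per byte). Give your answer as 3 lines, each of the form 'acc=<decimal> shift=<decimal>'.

byte 0=0xE4: payload=0x64=100, contrib = 100<<0 = 100; acc -> 100, shift -> 7
byte 1=0x92: payload=0x12=18, contrib = 18<<7 = 2304; acc -> 2404, shift -> 14
byte 2=0x4E: payload=0x4E=78, contrib = 78<<14 = 1277952; acc -> 1280356, shift -> 21

Answer: acc=100 shift=7
acc=2404 shift=14
acc=1280356 shift=21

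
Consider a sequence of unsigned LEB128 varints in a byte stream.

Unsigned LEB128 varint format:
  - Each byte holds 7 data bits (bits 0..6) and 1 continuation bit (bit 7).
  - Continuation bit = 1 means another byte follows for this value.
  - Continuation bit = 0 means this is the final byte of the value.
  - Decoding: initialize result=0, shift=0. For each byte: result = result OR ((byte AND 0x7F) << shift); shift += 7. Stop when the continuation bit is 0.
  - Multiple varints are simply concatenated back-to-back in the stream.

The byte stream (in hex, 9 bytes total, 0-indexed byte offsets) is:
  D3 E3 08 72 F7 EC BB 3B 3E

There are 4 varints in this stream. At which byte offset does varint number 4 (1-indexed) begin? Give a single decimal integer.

  byte[0]=0xD3 cont=1 payload=0x53=83: acc |= 83<<0 -> acc=83 shift=7
  byte[1]=0xE3 cont=1 payload=0x63=99: acc |= 99<<7 -> acc=12755 shift=14
  byte[2]=0x08 cont=0 payload=0x08=8: acc |= 8<<14 -> acc=143827 shift=21 [end]
Varint 1: bytes[0:3] = D3 E3 08 -> value 143827 (3 byte(s))
  byte[3]=0x72 cont=0 payload=0x72=114: acc |= 114<<0 -> acc=114 shift=7 [end]
Varint 2: bytes[3:4] = 72 -> value 114 (1 byte(s))
  byte[4]=0xF7 cont=1 payload=0x77=119: acc |= 119<<0 -> acc=119 shift=7
  byte[5]=0xEC cont=1 payload=0x6C=108: acc |= 108<<7 -> acc=13943 shift=14
  byte[6]=0xBB cont=1 payload=0x3B=59: acc |= 59<<14 -> acc=980599 shift=21
  byte[7]=0x3B cont=0 payload=0x3B=59: acc |= 59<<21 -> acc=124712567 shift=28 [end]
Varint 3: bytes[4:8] = F7 EC BB 3B -> value 124712567 (4 byte(s))
  byte[8]=0x3E cont=0 payload=0x3E=62: acc |= 62<<0 -> acc=62 shift=7 [end]
Varint 4: bytes[8:9] = 3E -> value 62 (1 byte(s))

Answer: 8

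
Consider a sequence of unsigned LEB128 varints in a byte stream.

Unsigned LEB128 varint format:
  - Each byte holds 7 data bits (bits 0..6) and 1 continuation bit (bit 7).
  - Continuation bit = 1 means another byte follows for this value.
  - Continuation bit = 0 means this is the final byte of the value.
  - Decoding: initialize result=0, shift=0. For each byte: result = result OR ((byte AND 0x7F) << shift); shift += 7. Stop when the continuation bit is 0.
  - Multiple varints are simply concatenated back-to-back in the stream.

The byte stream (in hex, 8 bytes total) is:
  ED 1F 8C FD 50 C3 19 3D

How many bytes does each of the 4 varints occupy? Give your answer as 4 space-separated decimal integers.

Answer: 2 3 2 1

Derivation:
  byte[0]=0xED cont=1 payload=0x6D=109: acc |= 109<<0 -> acc=109 shift=7
  byte[1]=0x1F cont=0 payload=0x1F=31: acc |= 31<<7 -> acc=4077 shift=14 [end]
Varint 1: bytes[0:2] = ED 1F -> value 4077 (2 byte(s))
  byte[2]=0x8C cont=1 payload=0x0C=12: acc |= 12<<0 -> acc=12 shift=7
  byte[3]=0xFD cont=1 payload=0x7D=125: acc |= 125<<7 -> acc=16012 shift=14
  byte[4]=0x50 cont=0 payload=0x50=80: acc |= 80<<14 -> acc=1326732 shift=21 [end]
Varint 2: bytes[2:5] = 8C FD 50 -> value 1326732 (3 byte(s))
  byte[5]=0xC3 cont=1 payload=0x43=67: acc |= 67<<0 -> acc=67 shift=7
  byte[6]=0x19 cont=0 payload=0x19=25: acc |= 25<<7 -> acc=3267 shift=14 [end]
Varint 3: bytes[5:7] = C3 19 -> value 3267 (2 byte(s))
  byte[7]=0x3D cont=0 payload=0x3D=61: acc |= 61<<0 -> acc=61 shift=7 [end]
Varint 4: bytes[7:8] = 3D -> value 61 (1 byte(s))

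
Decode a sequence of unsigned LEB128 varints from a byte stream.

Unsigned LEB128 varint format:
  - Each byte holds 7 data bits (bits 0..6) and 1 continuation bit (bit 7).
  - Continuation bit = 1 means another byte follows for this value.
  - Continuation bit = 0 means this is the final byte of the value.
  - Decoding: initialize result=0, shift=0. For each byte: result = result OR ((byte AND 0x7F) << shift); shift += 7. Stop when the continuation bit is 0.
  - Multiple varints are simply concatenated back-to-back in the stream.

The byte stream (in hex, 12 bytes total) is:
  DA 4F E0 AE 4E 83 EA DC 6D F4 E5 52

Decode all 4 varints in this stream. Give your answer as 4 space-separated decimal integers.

  byte[0]=0xDA cont=1 payload=0x5A=90: acc |= 90<<0 -> acc=90 shift=7
  byte[1]=0x4F cont=0 payload=0x4F=79: acc |= 79<<7 -> acc=10202 shift=14 [end]
Varint 1: bytes[0:2] = DA 4F -> value 10202 (2 byte(s))
  byte[2]=0xE0 cont=1 payload=0x60=96: acc |= 96<<0 -> acc=96 shift=7
  byte[3]=0xAE cont=1 payload=0x2E=46: acc |= 46<<7 -> acc=5984 shift=14
  byte[4]=0x4E cont=0 payload=0x4E=78: acc |= 78<<14 -> acc=1283936 shift=21 [end]
Varint 2: bytes[2:5] = E0 AE 4E -> value 1283936 (3 byte(s))
  byte[5]=0x83 cont=1 payload=0x03=3: acc |= 3<<0 -> acc=3 shift=7
  byte[6]=0xEA cont=1 payload=0x6A=106: acc |= 106<<7 -> acc=13571 shift=14
  byte[7]=0xDC cont=1 payload=0x5C=92: acc |= 92<<14 -> acc=1520899 shift=21
  byte[8]=0x6D cont=0 payload=0x6D=109: acc |= 109<<21 -> acc=230110467 shift=28 [end]
Varint 3: bytes[5:9] = 83 EA DC 6D -> value 230110467 (4 byte(s))
  byte[9]=0xF4 cont=1 payload=0x74=116: acc |= 116<<0 -> acc=116 shift=7
  byte[10]=0xE5 cont=1 payload=0x65=101: acc |= 101<<7 -> acc=13044 shift=14
  byte[11]=0x52 cont=0 payload=0x52=82: acc |= 82<<14 -> acc=1356532 shift=21 [end]
Varint 4: bytes[9:12] = F4 E5 52 -> value 1356532 (3 byte(s))

Answer: 10202 1283936 230110467 1356532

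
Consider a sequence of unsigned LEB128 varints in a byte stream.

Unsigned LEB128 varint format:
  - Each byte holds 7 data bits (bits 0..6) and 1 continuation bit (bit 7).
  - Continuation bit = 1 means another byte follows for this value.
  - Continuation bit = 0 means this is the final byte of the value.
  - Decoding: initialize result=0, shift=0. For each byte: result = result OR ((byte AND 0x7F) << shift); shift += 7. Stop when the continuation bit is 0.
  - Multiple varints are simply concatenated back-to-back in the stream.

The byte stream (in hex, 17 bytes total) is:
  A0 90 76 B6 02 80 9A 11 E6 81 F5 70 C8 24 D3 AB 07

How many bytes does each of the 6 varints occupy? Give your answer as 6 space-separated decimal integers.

  byte[0]=0xA0 cont=1 payload=0x20=32: acc |= 32<<0 -> acc=32 shift=7
  byte[1]=0x90 cont=1 payload=0x10=16: acc |= 16<<7 -> acc=2080 shift=14
  byte[2]=0x76 cont=0 payload=0x76=118: acc |= 118<<14 -> acc=1935392 shift=21 [end]
Varint 1: bytes[0:3] = A0 90 76 -> value 1935392 (3 byte(s))
  byte[3]=0xB6 cont=1 payload=0x36=54: acc |= 54<<0 -> acc=54 shift=7
  byte[4]=0x02 cont=0 payload=0x02=2: acc |= 2<<7 -> acc=310 shift=14 [end]
Varint 2: bytes[3:5] = B6 02 -> value 310 (2 byte(s))
  byte[5]=0x80 cont=1 payload=0x00=0: acc |= 0<<0 -> acc=0 shift=7
  byte[6]=0x9A cont=1 payload=0x1A=26: acc |= 26<<7 -> acc=3328 shift=14
  byte[7]=0x11 cont=0 payload=0x11=17: acc |= 17<<14 -> acc=281856 shift=21 [end]
Varint 3: bytes[5:8] = 80 9A 11 -> value 281856 (3 byte(s))
  byte[8]=0xE6 cont=1 payload=0x66=102: acc |= 102<<0 -> acc=102 shift=7
  byte[9]=0x81 cont=1 payload=0x01=1: acc |= 1<<7 -> acc=230 shift=14
  byte[10]=0xF5 cont=1 payload=0x75=117: acc |= 117<<14 -> acc=1917158 shift=21
  byte[11]=0x70 cont=0 payload=0x70=112: acc |= 112<<21 -> acc=236798182 shift=28 [end]
Varint 4: bytes[8:12] = E6 81 F5 70 -> value 236798182 (4 byte(s))
  byte[12]=0xC8 cont=1 payload=0x48=72: acc |= 72<<0 -> acc=72 shift=7
  byte[13]=0x24 cont=0 payload=0x24=36: acc |= 36<<7 -> acc=4680 shift=14 [end]
Varint 5: bytes[12:14] = C8 24 -> value 4680 (2 byte(s))
  byte[14]=0xD3 cont=1 payload=0x53=83: acc |= 83<<0 -> acc=83 shift=7
  byte[15]=0xAB cont=1 payload=0x2B=43: acc |= 43<<7 -> acc=5587 shift=14
  byte[16]=0x07 cont=0 payload=0x07=7: acc |= 7<<14 -> acc=120275 shift=21 [end]
Varint 6: bytes[14:17] = D3 AB 07 -> value 120275 (3 byte(s))

Answer: 3 2 3 4 2 3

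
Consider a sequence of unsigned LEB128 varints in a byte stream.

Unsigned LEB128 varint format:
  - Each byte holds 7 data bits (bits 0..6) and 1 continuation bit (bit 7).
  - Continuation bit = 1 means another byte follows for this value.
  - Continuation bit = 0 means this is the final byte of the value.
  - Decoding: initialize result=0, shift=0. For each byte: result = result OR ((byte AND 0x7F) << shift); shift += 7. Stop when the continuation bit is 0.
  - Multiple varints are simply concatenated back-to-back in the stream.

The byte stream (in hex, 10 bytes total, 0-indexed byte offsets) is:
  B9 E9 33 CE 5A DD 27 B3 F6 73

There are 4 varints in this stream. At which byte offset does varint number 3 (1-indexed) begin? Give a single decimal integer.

  byte[0]=0xB9 cont=1 payload=0x39=57: acc |= 57<<0 -> acc=57 shift=7
  byte[1]=0xE9 cont=1 payload=0x69=105: acc |= 105<<7 -> acc=13497 shift=14
  byte[2]=0x33 cont=0 payload=0x33=51: acc |= 51<<14 -> acc=849081 shift=21 [end]
Varint 1: bytes[0:3] = B9 E9 33 -> value 849081 (3 byte(s))
  byte[3]=0xCE cont=1 payload=0x4E=78: acc |= 78<<0 -> acc=78 shift=7
  byte[4]=0x5A cont=0 payload=0x5A=90: acc |= 90<<7 -> acc=11598 shift=14 [end]
Varint 2: bytes[3:5] = CE 5A -> value 11598 (2 byte(s))
  byte[5]=0xDD cont=1 payload=0x5D=93: acc |= 93<<0 -> acc=93 shift=7
  byte[6]=0x27 cont=0 payload=0x27=39: acc |= 39<<7 -> acc=5085 shift=14 [end]
Varint 3: bytes[5:7] = DD 27 -> value 5085 (2 byte(s))
  byte[7]=0xB3 cont=1 payload=0x33=51: acc |= 51<<0 -> acc=51 shift=7
  byte[8]=0xF6 cont=1 payload=0x76=118: acc |= 118<<7 -> acc=15155 shift=14
  byte[9]=0x73 cont=0 payload=0x73=115: acc |= 115<<14 -> acc=1899315 shift=21 [end]
Varint 4: bytes[7:10] = B3 F6 73 -> value 1899315 (3 byte(s))

Answer: 5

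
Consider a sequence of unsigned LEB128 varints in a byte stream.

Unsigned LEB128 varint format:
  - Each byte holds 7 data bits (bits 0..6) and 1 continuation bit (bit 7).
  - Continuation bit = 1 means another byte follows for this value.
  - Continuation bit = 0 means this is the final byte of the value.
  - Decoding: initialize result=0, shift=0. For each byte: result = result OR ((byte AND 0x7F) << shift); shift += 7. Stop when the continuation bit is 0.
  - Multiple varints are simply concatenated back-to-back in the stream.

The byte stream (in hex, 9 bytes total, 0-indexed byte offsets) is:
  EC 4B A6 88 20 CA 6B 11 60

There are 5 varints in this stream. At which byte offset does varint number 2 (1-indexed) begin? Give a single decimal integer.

  byte[0]=0xEC cont=1 payload=0x6C=108: acc |= 108<<0 -> acc=108 shift=7
  byte[1]=0x4B cont=0 payload=0x4B=75: acc |= 75<<7 -> acc=9708 shift=14 [end]
Varint 1: bytes[0:2] = EC 4B -> value 9708 (2 byte(s))
  byte[2]=0xA6 cont=1 payload=0x26=38: acc |= 38<<0 -> acc=38 shift=7
  byte[3]=0x88 cont=1 payload=0x08=8: acc |= 8<<7 -> acc=1062 shift=14
  byte[4]=0x20 cont=0 payload=0x20=32: acc |= 32<<14 -> acc=525350 shift=21 [end]
Varint 2: bytes[2:5] = A6 88 20 -> value 525350 (3 byte(s))
  byte[5]=0xCA cont=1 payload=0x4A=74: acc |= 74<<0 -> acc=74 shift=7
  byte[6]=0x6B cont=0 payload=0x6B=107: acc |= 107<<7 -> acc=13770 shift=14 [end]
Varint 3: bytes[5:7] = CA 6B -> value 13770 (2 byte(s))
  byte[7]=0x11 cont=0 payload=0x11=17: acc |= 17<<0 -> acc=17 shift=7 [end]
Varint 4: bytes[7:8] = 11 -> value 17 (1 byte(s))
  byte[8]=0x60 cont=0 payload=0x60=96: acc |= 96<<0 -> acc=96 shift=7 [end]
Varint 5: bytes[8:9] = 60 -> value 96 (1 byte(s))

Answer: 2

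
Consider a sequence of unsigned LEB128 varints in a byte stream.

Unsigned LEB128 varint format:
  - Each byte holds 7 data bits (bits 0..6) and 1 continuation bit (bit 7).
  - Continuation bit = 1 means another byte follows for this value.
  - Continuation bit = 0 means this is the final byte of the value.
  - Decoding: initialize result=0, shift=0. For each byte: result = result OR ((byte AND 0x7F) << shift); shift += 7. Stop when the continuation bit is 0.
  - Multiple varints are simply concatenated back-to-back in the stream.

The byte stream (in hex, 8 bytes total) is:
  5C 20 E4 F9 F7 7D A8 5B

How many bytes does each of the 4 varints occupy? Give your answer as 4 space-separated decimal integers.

Answer: 1 1 4 2

Derivation:
  byte[0]=0x5C cont=0 payload=0x5C=92: acc |= 92<<0 -> acc=92 shift=7 [end]
Varint 1: bytes[0:1] = 5C -> value 92 (1 byte(s))
  byte[1]=0x20 cont=0 payload=0x20=32: acc |= 32<<0 -> acc=32 shift=7 [end]
Varint 2: bytes[1:2] = 20 -> value 32 (1 byte(s))
  byte[2]=0xE4 cont=1 payload=0x64=100: acc |= 100<<0 -> acc=100 shift=7
  byte[3]=0xF9 cont=1 payload=0x79=121: acc |= 121<<7 -> acc=15588 shift=14
  byte[4]=0xF7 cont=1 payload=0x77=119: acc |= 119<<14 -> acc=1965284 shift=21
  byte[5]=0x7D cont=0 payload=0x7D=125: acc |= 125<<21 -> acc=264109284 shift=28 [end]
Varint 3: bytes[2:6] = E4 F9 F7 7D -> value 264109284 (4 byte(s))
  byte[6]=0xA8 cont=1 payload=0x28=40: acc |= 40<<0 -> acc=40 shift=7
  byte[7]=0x5B cont=0 payload=0x5B=91: acc |= 91<<7 -> acc=11688 shift=14 [end]
Varint 4: bytes[6:8] = A8 5B -> value 11688 (2 byte(s))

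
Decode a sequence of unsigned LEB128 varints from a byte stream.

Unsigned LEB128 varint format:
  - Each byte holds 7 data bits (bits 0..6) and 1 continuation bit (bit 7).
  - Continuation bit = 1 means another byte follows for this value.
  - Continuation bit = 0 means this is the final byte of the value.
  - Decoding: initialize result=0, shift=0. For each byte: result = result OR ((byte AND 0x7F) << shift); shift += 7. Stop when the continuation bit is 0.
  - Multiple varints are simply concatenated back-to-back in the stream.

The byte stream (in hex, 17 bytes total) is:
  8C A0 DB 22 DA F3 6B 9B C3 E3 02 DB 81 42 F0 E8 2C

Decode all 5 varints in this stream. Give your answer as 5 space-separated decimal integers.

  byte[0]=0x8C cont=1 payload=0x0C=12: acc |= 12<<0 -> acc=12 shift=7
  byte[1]=0xA0 cont=1 payload=0x20=32: acc |= 32<<7 -> acc=4108 shift=14
  byte[2]=0xDB cont=1 payload=0x5B=91: acc |= 91<<14 -> acc=1495052 shift=21
  byte[3]=0x22 cont=0 payload=0x22=34: acc |= 34<<21 -> acc=72798220 shift=28 [end]
Varint 1: bytes[0:4] = 8C A0 DB 22 -> value 72798220 (4 byte(s))
  byte[4]=0xDA cont=1 payload=0x5A=90: acc |= 90<<0 -> acc=90 shift=7
  byte[5]=0xF3 cont=1 payload=0x73=115: acc |= 115<<7 -> acc=14810 shift=14
  byte[6]=0x6B cont=0 payload=0x6B=107: acc |= 107<<14 -> acc=1767898 shift=21 [end]
Varint 2: bytes[4:7] = DA F3 6B -> value 1767898 (3 byte(s))
  byte[7]=0x9B cont=1 payload=0x1B=27: acc |= 27<<0 -> acc=27 shift=7
  byte[8]=0xC3 cont=1 payload=0x43=67: acc |= 67<<7 -> acc=8603 shift=14
  byte[9]=0xE3 cont=1 payload=0x63=99: acc |= 99<<14 -> acc=1630619 shift=21
  byte[10]=0x02 cont=0 payload=0x02=2: acc |= 2<<21 -> acc=5824923 shift=28 [end]
Varint 3: bytes[7:11] = 9B C3 E3 02 -> value 5824923 (4 byte(s))
  byte[11]=0xDB cont=1 payload=0x5B=91: acc |= 91<<0 -> acc=91 shift=7
  byte[12]=0x81 cont=1 payload=0x01=1: acc |= 1<<7 -> acc=219 shift=14
  byte[13]=0x42 cont=0 payload=0x42=66: acc |= 66<<14 -> acc=1081563 shift=21 [end]
Varint 4: bytes[11:14] = DB 81 42 -> value 1081563 (3 byte(s))
  byte[14]=0xF0 cont=1 payload=0x70=112: acc |= 112<<0 -> acc=112 shift=7
  byte[15]=0xE8 cont=1 payload=0x68=104: acc |= 104<<7 -> acc=13424 shift=14
  byte[16]=0x2C cont=0 payload=0x2C=44: acc |= 44<<14 -> acc=734320 shift=21 [end]
Varint 5: bytes[14:17] = F0 E8 2C -> value 734320 (3 byte(s))

Answer: 72798220 1767898 5824923 1081563 734320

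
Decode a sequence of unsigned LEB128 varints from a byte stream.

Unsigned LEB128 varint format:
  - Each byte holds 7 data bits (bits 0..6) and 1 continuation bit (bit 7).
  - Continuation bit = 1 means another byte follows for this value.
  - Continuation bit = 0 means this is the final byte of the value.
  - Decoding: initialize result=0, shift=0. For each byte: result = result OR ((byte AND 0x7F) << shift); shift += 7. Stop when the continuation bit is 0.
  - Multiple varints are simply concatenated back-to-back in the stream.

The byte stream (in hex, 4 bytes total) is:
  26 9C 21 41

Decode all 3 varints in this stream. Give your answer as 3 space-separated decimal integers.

Answer: 38 4252 65

Derivation:
  byte[0]=0x26 cont=0 payload=0x26=38: acc |= 38<<0 -> acc=38 shift=7 [end]
Varint 1: bytes[0:1] = 26 -> value 38 (1 byte(s))
  byte[1]=0x9C cont=1 payload=0x1C=28: acc |= 28<<0 -> acc=28 shift=7
  byte[2]=0x21 cont=0 payload=0x21=33: acc |= 33<<7 -> acc=4252 shift=14 [end]
Varint 2: bytes[1:3] = 9C 21 -> value 4252 (2 byte(s))
  byte[3]=0x41 cont=0 payload=0x41=65: acc |= 65<<0 -> acc=65 shift=7 [end]
Varint 3: bytes[3:4] = 41 -> value 65 (1 byte(s))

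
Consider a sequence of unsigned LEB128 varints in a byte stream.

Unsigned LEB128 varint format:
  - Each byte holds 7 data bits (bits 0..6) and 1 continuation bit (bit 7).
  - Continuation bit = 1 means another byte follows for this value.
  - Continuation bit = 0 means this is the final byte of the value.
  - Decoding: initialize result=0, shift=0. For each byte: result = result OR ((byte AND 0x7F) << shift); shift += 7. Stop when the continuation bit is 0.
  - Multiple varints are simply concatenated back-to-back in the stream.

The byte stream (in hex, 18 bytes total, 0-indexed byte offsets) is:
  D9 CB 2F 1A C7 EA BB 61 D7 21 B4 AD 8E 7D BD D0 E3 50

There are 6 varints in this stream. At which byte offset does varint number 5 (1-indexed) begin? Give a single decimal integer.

  byte[0]=0xD9 cont=1 payload=0x59=89: acc |= 89<<0 -> acc=89 shift=7
  byte[1]=0xCB cont=1 payload=0x4B=75: acc |= 75<<7 -> acc=9689 shift=14
  byte[2]=0x2F cont=0 payload=0x2F=47: acc |= 47<<14 -> acc=779737 shift=21 [end]
Varint 1: bytes[0:3] = D9 CB 2F -> value 779737 (3 byte(s))
  byte[3]=0x1A cont=0 payload=0x1A=26: acc |= 26<<0 -> acc=26 shift=7 [end]
Varint 2: bytes[3:4] = 1A -> value 26 (1 byte(s))
  byte[4]=0xC7 cont=1 payload=0x47=71: acc |= 71<<0 -> acc=71 shift=7
  byte[5]=0xEA cont=1 payload=0x6A=106: acc |= 106<<7 -> acc=13639 shift=14
  byte[6]=0xBB cont=1 payload=0x3B=59: acc |= 59<<14 -> acc=980295 shift=21
  byte[7]=0x61 cont=0 payload=0x61=97: acc |= 97<<21 -> acc=204404039 shift=28 [end]
Varint 3: bytes[4:8] = C7 EA BB 61 -> value 204404039 (4 byte(s))
  byte[8]=0xD7 cont=1 payload=0x57=87: acc |= 87<<0 -> acc=87 shift=7
  byte[9]=0x21 cont=0 payload=0x21=33: acc |= 33<<7 -> acc=4311 shift=14 [end]
Varint 4: bytes[8:10] = D7 21 -> value 4311 (2 byte(s))
  byte[10]=0xB4 cont=1 payload=0x34=52: acc |= 52<<0 -> acc=52 shift=7
  byte[11]=0xAD cont=1 payload=0x2D=45: acc |= 45<<7 -> acc=5812 shift=14
  byte[12]=0x8E cont=1 payload=0x0E=14: acc |= 14<<14 -> acc=235188 shift=21
  byte[13]=0x7D cont=0 payload=0x7D=125: acc |= 125<<21 -> acc=262379188 shift=28 [end]
Varint 5: bytes[10:14] = B4 AD 8E 7D -> value 262379188 (4 byte(s))
  byte[14]=0xBD cont=1 payload=0x3D=61: acc |= 61<<0 -> acc=61 shift=7
  byte[15]=0xD0 cont=1 payload=0x50=80: acc |= 80<<7 -> acc=10301 shift=14
  byte[16]=0xE3 cont=1 payload=0x63=99: acc |= 99<<14 -> acc=1632317 shift=21
  byte[17]=0x50 cont=0 payload=0x50=80: acc |= 80<<21 -> acc=169404477 shift=28 [end]
Varint 6: bytes[14:18] = BD D0 E3 50 -> value 169404477 (4 byte(s))

Answer: 10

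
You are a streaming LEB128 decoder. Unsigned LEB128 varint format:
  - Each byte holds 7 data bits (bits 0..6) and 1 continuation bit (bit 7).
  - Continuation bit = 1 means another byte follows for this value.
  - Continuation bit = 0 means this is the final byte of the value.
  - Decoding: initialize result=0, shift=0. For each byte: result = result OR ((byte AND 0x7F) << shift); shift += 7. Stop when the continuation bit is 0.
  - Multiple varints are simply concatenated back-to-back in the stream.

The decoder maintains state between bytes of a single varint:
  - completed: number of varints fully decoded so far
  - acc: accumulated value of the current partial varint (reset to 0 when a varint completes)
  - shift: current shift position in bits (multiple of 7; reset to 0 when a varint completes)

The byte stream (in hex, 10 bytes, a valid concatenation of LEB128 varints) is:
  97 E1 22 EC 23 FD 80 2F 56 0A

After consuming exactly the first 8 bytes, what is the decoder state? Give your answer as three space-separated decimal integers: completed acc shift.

Answer: 3 0 0

Derivation:
byte[0]=0x97 cont=1 payload=0x17: acc |= 23<<0 -> completed=0 acc=23 shift=7
byte[1]=0xE1 cont=1 payload=0x61: acc |= 97<<7 -> completed=0 acc=12439 shift=14
byte[2]=0x22 cont=0 payload=0x22: varint #1 complete (value=569495); reset -> completed=1 acc=0 shift=0
byte[3]=0xEC cont=1 payload=0x6C: acc |= 108<<0 -> completed=1 acc=108 shift=7
byte[4]=0x23 cont=0 payload=0x23: varint #2 complete (value=4588); reset -> completed=2 acc=0 shift=0
byte[5]=0xFD cont=1 payload=0x7D: acc |= 125<<0 -> completed=2 acc=125 shift=7
byte[6]=0x80 cont=1 payload=0x00: acc |= 0<<7 -> completed=2 acc=125 shift=14
byte[7]=0x2F cont=0 payload=0x2F: varint #3 complete (value=770173); reset -> completed=3 acc=0 shift=0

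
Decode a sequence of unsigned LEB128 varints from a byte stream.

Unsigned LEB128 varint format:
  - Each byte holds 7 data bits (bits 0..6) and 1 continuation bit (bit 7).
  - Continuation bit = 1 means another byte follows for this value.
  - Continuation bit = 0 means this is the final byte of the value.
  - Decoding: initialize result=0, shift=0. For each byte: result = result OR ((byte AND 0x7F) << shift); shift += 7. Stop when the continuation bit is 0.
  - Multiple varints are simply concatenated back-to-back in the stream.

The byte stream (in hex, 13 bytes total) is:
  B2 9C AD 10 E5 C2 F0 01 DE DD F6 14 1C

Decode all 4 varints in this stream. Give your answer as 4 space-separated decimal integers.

  byte[0]=0xB2 cont=1 payload=0x32=50: acc |= 50<<0 -> acc=50 shift=7
  byte[1]=0x9C cont=1 payload=0x1C=28: acc |= 28<<7 -> acc=3634 shift=14
  byte[2]=0xAD cont=1 payload=0x2D=45: acc |= 45<<14 -> acc=740914 shift=21
  byte[3]=0x10 cont=0 payload=0x10=16: acc |= 16<<21 -> acc=34295346 shift=28 [end]
Varint 1: bytes[0:4] = B2 9C AD 10 -> value 34295346 (4 byte(s))
  byte[4]=0xE5 cont=1 payload=0x65=101: acc |= 101<<0 -> acc=101 shift=7
  byte[5]=0xC2 cont=1 payload=0x42=66: acc |= 66<<7 -> acc=8549 shift=14
  byte[6]=0xF0 cont=1 payload=0x70=112: acc |= 112<<14 -> acc=1843557 shift=21
  byte[7]=0x01 cont=0 payload=0x01=1: acc |= 1<<21 -> acc=3940709 shift=28 [end]
Varint 2: bytes[4:8] = E5 C2 F0 01 -> value 3940709 (4 byte(s))
  byte[8]=0xDE cont=1 payload=0x5E=94: acc |= 94<<0 -> acc=94 shift=7
  byte[9]=0xDD cont=1 payload=0x5D=93: acc |= 93<<7 -> acc=11998 shift=14
  byte[10]=0xF6 cont=1 payload=0x76=118: acc |= 118<<14 -> acc=1945310 shift=21
  byte[11]=0x14 cont=0 payload=0x14=20: acc |= 20<<21 -> acc=43888350 shift=28 [end]
Varint 3: bytes[8:12] = DE DD F6 14 -> value 43888350 (4 byte(s))
  byte[12]=0x1C cont=0 payload=0x1C=28: acc |= 28<<0 -> acc=28 shift=7 [end]
Varint 4: bytes[12:13] = 1C -> value 28 (1 byte(s))

Answer: 34295346 3940709 43888350 28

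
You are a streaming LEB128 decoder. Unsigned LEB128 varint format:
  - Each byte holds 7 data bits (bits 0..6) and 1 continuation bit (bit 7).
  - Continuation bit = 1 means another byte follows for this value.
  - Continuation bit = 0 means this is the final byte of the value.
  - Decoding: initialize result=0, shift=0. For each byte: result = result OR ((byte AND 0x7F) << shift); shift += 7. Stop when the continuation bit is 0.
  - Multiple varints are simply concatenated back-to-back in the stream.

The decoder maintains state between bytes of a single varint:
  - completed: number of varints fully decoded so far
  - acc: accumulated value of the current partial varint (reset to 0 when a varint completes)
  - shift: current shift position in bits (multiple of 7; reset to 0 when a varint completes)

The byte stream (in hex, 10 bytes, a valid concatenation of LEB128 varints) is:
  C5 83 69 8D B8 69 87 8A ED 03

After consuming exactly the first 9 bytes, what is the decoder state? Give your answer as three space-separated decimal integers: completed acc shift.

Answer: 2 1787143 21

Derivation:
byte[0]=0xC5 cont=1 payload=0x45: acc |= 69<<0 -> completed=0 acc=69 shift=7
byte[1]=0x83 cont=1 payload=0x03: acc |= 3<<7 -> completed=0 acc=453 shift=14
byte[2]=0x69 cont=0 payload=0x69: varint #1 complete (value=1720773); reset -> completed=1 acc=0 shift=0
byte[3]=0x8D cont=1 payload=0x0D: acc |= 13<<0 -> completed=1 acc=13 shift=7
byte[4]=0xB8 cont=1 payload=0x38: acc |= 56<<7 -> completed=1 acc=7181 shift=14
byte[5]=0x69 cont=0 payload=0x69: varint #2 complete (value=1727501); reset -> completed=2 acc=0 shift=0
byte[6]=0x87 cont=1 payload=0x07: acc |= 7<<0 -> completed=2 acc=7 shift=7
byte[7]=0x8A cont=1 payload=0x0A: acc |= 10<<7 -> completed=2 acc=1287 shift=14
byte[8]=0xED cont=1 payload=0x6D: acc |= 109<<14 -> completed=2 acc=1787143 shift=21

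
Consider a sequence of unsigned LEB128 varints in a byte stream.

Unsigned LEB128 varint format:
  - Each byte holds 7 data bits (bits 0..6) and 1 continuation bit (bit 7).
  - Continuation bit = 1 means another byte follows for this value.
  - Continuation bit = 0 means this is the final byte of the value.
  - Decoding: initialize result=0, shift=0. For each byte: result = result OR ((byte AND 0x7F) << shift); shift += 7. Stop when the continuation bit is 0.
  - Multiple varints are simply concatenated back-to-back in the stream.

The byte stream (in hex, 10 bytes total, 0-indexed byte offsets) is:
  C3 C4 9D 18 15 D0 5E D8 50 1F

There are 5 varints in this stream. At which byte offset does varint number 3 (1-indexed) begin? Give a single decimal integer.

Answer: 5

Derivation:
  byte[0]=0xC3 cont=1 payload=0x43=67: acc |= 67<<0 -> acc=67 shift=7
  byte[1]=0xC4 cont=1 payload=0x44=68: acc |= 68<<7 -> acc=8771 shift=14
  byte[2]=0x9D cont=1 payload=0x1D=29: acc |= 29<<14 -> acc=483907 shift=21
  byte[3]=0x18 cont=0 payload=0x18=24: acc |= 24<<21 -> acc=50815555 shift=28 [end]
Varint 1: bytes[0:4] = C3 C4 9D 18 -> value 50815555 (4 byte(s))
  byte[4]=0x15 cont=0 payload=0x15=21: acc |= 21<<0 -> acc=21 shift=7 [end]
Varint 2: bytes[4:5] = 15 -> value 21 (1 byte(s))
  byte[5]=0xD0 cont=1 payload=0x50=80: acc |= 80<<0 -> acc=80 shift=7
  byte[6]=0x5E cont=0 payload=0x5E=94: acc |= 94<<7 -> acc=12112 shift=14 [end]
Varint 3: bytes[5:7] = D0 5E -> value 12112 (2 byte(s))
  byte[7]=0xD8 cont=1 payload=0x58=88: acc |= 88<<0 -> acc=88 shift=7
  byte[8]=0x50 cont=0 payload=0x50=80: acc |= 80<<7 -> acc=10328 shift=14 [end]
Varint 4: bytes[7:9] = D8 50 -> value 10328 (2 byte(s))
  byte[9]=0x1F cont=0 payload=0x1F=31: acc |= 31<<0 -> acc=31 shift=7 [end]
Varint 5: bytes[9:10] = 1F -> value 31 (1 byte(s))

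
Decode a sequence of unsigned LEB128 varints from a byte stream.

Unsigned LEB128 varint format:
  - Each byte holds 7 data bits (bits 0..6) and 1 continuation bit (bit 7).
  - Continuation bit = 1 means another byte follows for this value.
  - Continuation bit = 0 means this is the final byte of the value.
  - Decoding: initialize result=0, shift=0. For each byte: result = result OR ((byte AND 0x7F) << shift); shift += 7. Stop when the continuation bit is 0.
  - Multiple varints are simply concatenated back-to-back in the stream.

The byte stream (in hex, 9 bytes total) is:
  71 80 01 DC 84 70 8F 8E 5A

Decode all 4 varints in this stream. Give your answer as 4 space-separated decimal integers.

  byte[0]=0x71 cont=0 payload=0x71=113: acc |= 113<<0 -> acc=113 shift=7 [end]
Varint 1: bytes[0:1] = 71 -> value 113 (1 byte(s))
  byte[1]=0x80 cont=1 payload=0x00=0: acc |= 0<<0 -> acc=0 shift=7
  byte[2]=0x01 cont=0 payload=0x01=1: acc |= 1<<7 -> acc=128 shift=14 [end]
Varint 2: bytes[1:3] = 80 01 -> value 128 (2 byte(s))
  byte[3]=0xDC cont=1 payload=0x5C=92: acc |= 92<<0 -> acc=92 shift=7
  byte[4]=0x84 cont=1 payload=0x04=4: acc |= 4<<7 -> acc=604 shift=14
  byte[5]=0x70 cont=0 payload=0x70=112: acc |= 112<<14 -> acc=1835612 shift=21 [end]
Varint 3: bytes[3:6] = DC 84 70 -> value 1835612 (3 byte(s))
  byte[6]=0x8F cont=1 payload=0x0F=15: acc |= 15<<0 -> acc=15 shift=7
  byte[7]=0x8E cont=1 payload=0x0E=14: acc |= 14<<7 -> acc=1807 shift=14
  byte[8]=0x5A cont=0 payload=0x5A=90: acc |= 90<<14 -> acc=1476367 shift=21 [end]
Varint 4: bytes[6:9] = 8F 8E 5A -> value 1476367 (3 byte(s))

Answer: 113 128 1835612 1476367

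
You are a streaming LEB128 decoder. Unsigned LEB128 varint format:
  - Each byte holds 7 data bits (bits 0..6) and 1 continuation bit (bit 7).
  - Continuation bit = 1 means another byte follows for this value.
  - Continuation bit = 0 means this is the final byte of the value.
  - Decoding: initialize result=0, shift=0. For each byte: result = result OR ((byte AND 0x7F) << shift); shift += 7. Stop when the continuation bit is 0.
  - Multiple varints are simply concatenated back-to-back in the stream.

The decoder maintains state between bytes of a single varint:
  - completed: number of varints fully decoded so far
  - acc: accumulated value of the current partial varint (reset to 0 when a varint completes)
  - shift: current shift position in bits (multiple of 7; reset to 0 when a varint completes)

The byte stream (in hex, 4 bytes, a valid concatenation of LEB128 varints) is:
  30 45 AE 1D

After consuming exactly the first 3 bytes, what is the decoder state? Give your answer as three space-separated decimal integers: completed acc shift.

Answer: 2 46 7

Derivation:
byte[0]=0x30 cont=0 payload=0x30: varint #1 complete (value=48); reset -> completed=1 acc=0 shift=0
byte[1]=0x45 cont=0 payload=0x45: varint #2 complete (value=69); reset -> completed=2 acc=0 shift=0
byte[2]=0xAE cont=1 payload=0x2E: acc |= 46<<0 -> completed=2 acc=46 shift=7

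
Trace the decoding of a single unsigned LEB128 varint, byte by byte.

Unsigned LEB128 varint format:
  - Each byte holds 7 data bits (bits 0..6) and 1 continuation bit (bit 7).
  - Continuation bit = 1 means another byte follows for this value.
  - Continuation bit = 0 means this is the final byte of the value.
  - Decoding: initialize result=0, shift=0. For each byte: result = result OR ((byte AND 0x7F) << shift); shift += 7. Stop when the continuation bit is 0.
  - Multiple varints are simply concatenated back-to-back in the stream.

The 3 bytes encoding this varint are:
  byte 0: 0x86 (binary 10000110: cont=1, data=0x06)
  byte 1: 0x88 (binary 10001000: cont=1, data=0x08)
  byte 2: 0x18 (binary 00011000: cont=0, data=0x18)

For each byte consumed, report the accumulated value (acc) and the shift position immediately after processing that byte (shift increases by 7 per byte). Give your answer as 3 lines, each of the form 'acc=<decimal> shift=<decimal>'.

Answer: acc=6 shift=7
acc=1030 shift=14
acc=394246 shift=21

Derivation:
byte 0=0x86: payload=0x06=6, contrib = 6<<0 = 6; acc -> 6, shift -> 7
byte 1=0x88: payload=0x08=8, contrib = 8<<7 = 1024; acc -> 1030, shift -> 14
byte 2=0x18: payload=0x18=24, contrib = 24<<14 = 393216; acc -> 394246, shift -> 21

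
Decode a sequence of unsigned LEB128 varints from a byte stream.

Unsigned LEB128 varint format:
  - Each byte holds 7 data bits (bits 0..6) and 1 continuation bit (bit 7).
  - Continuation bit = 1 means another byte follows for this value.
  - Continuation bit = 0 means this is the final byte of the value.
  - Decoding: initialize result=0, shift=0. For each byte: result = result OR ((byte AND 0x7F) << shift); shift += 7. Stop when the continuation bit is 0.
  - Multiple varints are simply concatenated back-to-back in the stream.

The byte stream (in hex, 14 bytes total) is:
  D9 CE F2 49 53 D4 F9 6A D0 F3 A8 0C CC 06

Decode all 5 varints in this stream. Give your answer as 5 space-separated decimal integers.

Answer: 154969945 83 1752276 25835984 844

Derivation:
  byte[0]=0xD9 cont=1 payload=0x59=89: acc |= 89<<0 -> acc=89 shift=7
  byte[1]=0xCE cont=1 payload=0x4E=78: acc |= 78<<7 -> acc=10073 shift=14
  byte[2]=0xF2 cont=1 payload=0x72=114: acc |= 114<<14 -> acc=1877849 shift=21
  byte[3]=0x49 cont=0 payload=0x49=73: acc |= 73<<21 -> acc=154969945 shift=28 [end]
Varint 1: bytes[0:4] = D9 CE F2 49 -> value 154969945 (4 byte(s))
  byte[4]=0x53 cont=0 payload=0x53=83: acc |= 83<<0 -> acc=83 shift=7 [end]
Varint 2: bytes[4:5] = 53 -> value 83 (1 byte(s))
  byte[5]=0xD4 cont=1 payload=0x54=84: acc |= 84<<0 -> acc=84 shift=7
  byte[6]=0xF9 cont=1 payload=0x79=121: acc |= 121<<7 -> acc=15572 shift=14
  byte[7]=0x6A cont=0 payload=0x6A=106: acc |= 106<<14 -> acc=1752276 shift=21 [end]
Varint 3: bytes[5:8] = D4 F9 6A -> value 1752276 (3 byte(s))
  byte[8]=0xD0 cont=1 payload=0x50=80: acc |= 80<<0 -> acc=80 shift=7
  byte[9]=0xF3 cont=1 payload=0x73=115: acc |= 115<<7 -> acc=14800 shift=14
  byte[10]=0xA8 cont=1 payload=0x28=40: acc |= 40<<14 -> acc=670160 shift=21
  byte[11]=0x0C cont=0 payload=0x0C=12: acc |= 12<<21 -> acc=25835984 shift=28 [end]
Varint 4: bytes[8:12] = D0 F3 A8 0C -> value 25835984 (4 byte(s))
  byte[12]=0xCC cont=1 payload=0x4C=76: acc |= 76<<0 -> acc=76 shift=7
  byte[13]=0x06 cont=0 payload=0x06=6: acc |= 6<<7 -> acc=844 shift=14 [end]
Varint 5: bytes[12:14] = CC 06 -> value 844 (2 byte(s))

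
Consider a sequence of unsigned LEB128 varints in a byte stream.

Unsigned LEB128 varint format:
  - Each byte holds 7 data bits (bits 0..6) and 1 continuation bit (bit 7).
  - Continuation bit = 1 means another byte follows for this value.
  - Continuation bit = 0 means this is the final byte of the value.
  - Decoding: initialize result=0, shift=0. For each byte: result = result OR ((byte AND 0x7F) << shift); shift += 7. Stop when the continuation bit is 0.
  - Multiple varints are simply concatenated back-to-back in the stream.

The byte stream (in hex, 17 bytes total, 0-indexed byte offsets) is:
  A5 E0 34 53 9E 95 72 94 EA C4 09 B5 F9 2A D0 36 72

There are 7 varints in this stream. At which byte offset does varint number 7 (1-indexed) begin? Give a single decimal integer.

  byte[0]=0xA5 cont=1 payload=0x25=37: acc |= 37<<0 -> acc=37 shift=7
  byte[1]=0xE0 cont=1 payload=0x60=96: acc |= 96<<7 -> acc=12325 shift=14
  byte[2]=0x34 cont=0 payload=0x34=52: acc |= 52<<14 -> acc=864293 shift=21 [end]
Varint 1: bytes[0:3] = A5 E0 34 -> value 864293 (3 byte(s))
  byte[3]=0x53 cont=0 payload=0x53=83: acc |= 83<<0 -> acc=83 shift=7 [end]
Varint 2: bytes[3:4] = 53 -> value 83 (1 byte(s))
  byte[4]=0x9E cont=1 payload=0x1E=30: acc |= 30<<0 -> acc=30 shift=7
  byte[5]=0x95 cont=1 payload=0x15=21: acc |= 21<<7 -> acc=2718 shift=14
  byte[6]=0x72 cont=0 payload=0x72=114: acc |= 114<<14 -> acc=1870494 shift=21 [end]
Varint 3: bytes[4:7] = 9E 95 72 -> value 1870494 (3 byte(s))
  byte[7]=0x94 cont=1 payload=0x14=20: acc |= 20<<0 -> acc=20 shift=7
  byte[8]=0xEA cont=1 payload=0x6A=106: acc |= 106<<7 -> acc=13588 shift=14
  byte[9]=0xC4 cont=1 payload=0x44=68: acc |= 68<<14 -> acc=1127700 shift=21
  byte[10]=0x09 cont=0 payload=0x09=9: acc |= 9<<21 -> acc=20002068 shift=28 [end]
Varint 4: bytes[7:11] = 94 EA C4 09 -> value 20002068 (4 byte(s))
  byte[11]=0xB5 cont=1 payload=0x35=53: acc |= 53<<0 -> acc=53 shift=7
  byte[12]=0xF9 cont=1 payload=0x79=121: acc |= 121<<7 -> acc=15541 shift=14
  byte[13]=0x2A cont=0 payload=0x2A=42: acc |= 42<<14 -> acc=703669 shift=21 [end]
Varint 5: bytes[11:14] = B5 F9 2A -> value 703669 (3 byte(s))
  byte[14]=0xD0 cont=1 payload=0x50=80: acc |= 80<<0 -> acc=80 shift=7
  byte[15]=0x36 cont=0 payload=0x36=54: acc |= 54<<7 -> acc=6992 shift=14 [end]
Varint 6: bytes[14:16] = D0 36 -> value 6992 (2 byte(s))
  byte[16]=0x72 cont=0 payload=0x72=114: acc |= 114<<0 -> acc=114 shift=7 [end]
Varint 7: bytes[16:17] = 72 -> value 114 (1 byte(s))

Answer: 16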